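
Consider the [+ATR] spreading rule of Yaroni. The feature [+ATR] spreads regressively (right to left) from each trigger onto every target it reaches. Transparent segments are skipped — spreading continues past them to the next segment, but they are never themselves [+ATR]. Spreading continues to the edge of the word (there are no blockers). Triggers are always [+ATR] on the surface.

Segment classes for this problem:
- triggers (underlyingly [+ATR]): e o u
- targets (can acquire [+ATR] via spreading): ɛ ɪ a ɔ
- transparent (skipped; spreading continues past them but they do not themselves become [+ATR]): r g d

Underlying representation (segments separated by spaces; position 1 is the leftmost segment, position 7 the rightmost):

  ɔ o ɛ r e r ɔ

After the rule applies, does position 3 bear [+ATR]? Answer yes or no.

yes

From /o/ at 2 leftward: 1 /ɔ/ → [+ATR]; word edge.
From /e/ at 5 leftward: 4 /r/ transparent; 3 /ɛ/ → [+ATR]; 2 /o/ is itself a trigger — this domain ends here.
Target with no active source: position 7 stays [-ATR].
[+ATR] positions on the surface: 1 2 3 5.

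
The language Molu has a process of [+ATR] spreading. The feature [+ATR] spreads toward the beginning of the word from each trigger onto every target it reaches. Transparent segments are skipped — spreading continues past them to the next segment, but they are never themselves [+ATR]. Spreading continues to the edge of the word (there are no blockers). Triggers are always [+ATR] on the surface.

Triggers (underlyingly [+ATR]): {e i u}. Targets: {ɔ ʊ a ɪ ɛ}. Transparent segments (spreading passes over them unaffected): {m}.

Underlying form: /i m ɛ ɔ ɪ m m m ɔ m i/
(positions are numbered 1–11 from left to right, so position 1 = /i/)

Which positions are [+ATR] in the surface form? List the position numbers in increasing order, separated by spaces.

From /i/ at 1 leftward: word edge.
From /i/ at 11 leftward: 10 /m/ transparent; 9 /ɔ/ → [+ATR]; 8 /m/ transparent; 7 /m/ transparent; 6 /m/ transparent; 5 /ɪ/ → [+ATR]; 4 /ɔ/ → [+ATR]; 3 /ɛ/ → [+ATR]; 2 /m/ transparent; 1 /i/ is itself a trigger — this domain ends here.

1 3 4 5 9 11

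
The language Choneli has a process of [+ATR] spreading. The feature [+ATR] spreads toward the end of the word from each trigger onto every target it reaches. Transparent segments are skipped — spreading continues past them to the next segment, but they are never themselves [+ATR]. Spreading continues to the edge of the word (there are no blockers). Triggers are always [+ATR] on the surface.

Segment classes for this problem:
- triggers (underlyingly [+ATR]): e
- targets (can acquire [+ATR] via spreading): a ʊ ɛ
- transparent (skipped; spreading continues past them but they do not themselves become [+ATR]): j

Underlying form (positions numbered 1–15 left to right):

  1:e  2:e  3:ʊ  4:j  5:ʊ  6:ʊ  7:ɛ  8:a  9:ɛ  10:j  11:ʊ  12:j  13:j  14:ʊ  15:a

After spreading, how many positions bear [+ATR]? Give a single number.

From /e/ at 1 rightward: 2 /e/ is itself a trigger — this domain ends here.
From /e/ at 2 rightward: 3 /ʊ/ → [+ATR]; 4 /j/ transparent; 5 /ʊ/ → [+ATR]; 6 /ʊ/ → [+ATR]; 7 /ɛ/ → [+ATR]; 8 /a/ → [+ATR]; 9 /ɛ/ → [+ATR]; 10 /j/ transparent; 11 /ʊ/ → [+ATR]; 12 /j/ transparent; 13 /j/ transparent; 14 /ʊ/ → [+ATR]; 15 /a/ → [+ATR]; word edge.
[+ATR] positions on the surface: 1 2 3 5 6 7 8 9 11 14 15.

11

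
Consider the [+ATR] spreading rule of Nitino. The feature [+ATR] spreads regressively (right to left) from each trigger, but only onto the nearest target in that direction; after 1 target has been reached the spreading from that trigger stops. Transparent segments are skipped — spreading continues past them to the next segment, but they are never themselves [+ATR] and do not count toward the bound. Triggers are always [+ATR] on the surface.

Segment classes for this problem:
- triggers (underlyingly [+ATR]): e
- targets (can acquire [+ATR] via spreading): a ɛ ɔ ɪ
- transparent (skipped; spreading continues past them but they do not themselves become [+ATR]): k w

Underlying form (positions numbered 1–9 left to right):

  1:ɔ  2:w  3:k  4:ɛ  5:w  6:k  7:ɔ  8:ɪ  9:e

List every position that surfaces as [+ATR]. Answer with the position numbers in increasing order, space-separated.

8 9

From /e/ at 9 leftward: 8 /ɪ/ → [+ATR]; bound reached.
Targets with no active source: positions 1 4 7 stay [-ATR].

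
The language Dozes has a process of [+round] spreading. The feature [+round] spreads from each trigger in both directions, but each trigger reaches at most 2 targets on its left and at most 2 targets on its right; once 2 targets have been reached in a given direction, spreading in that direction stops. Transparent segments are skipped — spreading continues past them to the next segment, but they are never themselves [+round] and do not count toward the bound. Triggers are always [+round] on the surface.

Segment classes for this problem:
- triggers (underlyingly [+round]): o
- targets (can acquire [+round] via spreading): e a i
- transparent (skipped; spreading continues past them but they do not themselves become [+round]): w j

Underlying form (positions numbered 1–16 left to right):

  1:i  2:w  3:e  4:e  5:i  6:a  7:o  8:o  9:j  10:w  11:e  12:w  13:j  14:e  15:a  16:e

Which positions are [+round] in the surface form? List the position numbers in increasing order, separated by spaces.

From /o/ at 7 rightward: 8 /o/ is itself a trigger — this domain ends here.
From /o/ at 7 leftward: 6 /a/ → [+round]; 5 /i/ → [+round]; bound reached.
From /o/ at 8 rightward: 9 /j/ transparent; 10 /w/ transparent; 11 /e/ → [+round]; 12 /w/ transparent; 13 /j/ transparent; 14 /e/ → [+round]; bound reached.
From /o/ at 8 leftward: 7 /o/ is itself a trigger — this domain ends here.
Targets with no active source: positions 1 3 4 15 16 stay [-round].

5 6 7 8 11 14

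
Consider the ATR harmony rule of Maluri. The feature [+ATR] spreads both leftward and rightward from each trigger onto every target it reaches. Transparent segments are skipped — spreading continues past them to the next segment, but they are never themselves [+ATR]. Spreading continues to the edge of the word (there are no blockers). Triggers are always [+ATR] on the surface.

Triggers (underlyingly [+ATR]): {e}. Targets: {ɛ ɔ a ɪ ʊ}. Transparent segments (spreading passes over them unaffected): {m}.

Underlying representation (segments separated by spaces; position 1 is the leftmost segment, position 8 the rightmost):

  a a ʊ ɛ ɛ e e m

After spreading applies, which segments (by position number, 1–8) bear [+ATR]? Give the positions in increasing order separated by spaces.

1 2 3 4 5 6 7

From /e/ at 6 rightward: 7 /e/ is itself a trigger — this domain ends here.
From /e/ at 6 leftward: 5 /ɛ/ → [+ATR]; 4 /ɛ/ → [+ATR]; 3 /ʊ/ → [+ATR]; 2 /a/ → [+ATR]; 1 /a/ → [+ATR]; word edge.
From /e/ at 7 rightward: 8 /m/ transparent; word edge.
From /e/ at 7 leftward: 6 /e/ is itself a trigger — this domain ends here.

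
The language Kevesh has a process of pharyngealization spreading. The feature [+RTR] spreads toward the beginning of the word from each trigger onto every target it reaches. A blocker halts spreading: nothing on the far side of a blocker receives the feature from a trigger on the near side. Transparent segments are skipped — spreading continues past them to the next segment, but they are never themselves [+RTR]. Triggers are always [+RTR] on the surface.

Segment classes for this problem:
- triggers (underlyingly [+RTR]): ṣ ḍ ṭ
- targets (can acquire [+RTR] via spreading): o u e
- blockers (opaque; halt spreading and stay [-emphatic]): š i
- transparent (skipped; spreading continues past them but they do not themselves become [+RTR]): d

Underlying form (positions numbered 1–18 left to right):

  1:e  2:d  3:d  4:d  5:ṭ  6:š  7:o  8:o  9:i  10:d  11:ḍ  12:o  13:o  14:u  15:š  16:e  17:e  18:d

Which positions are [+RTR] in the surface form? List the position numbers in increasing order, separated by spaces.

From /ṭ/ at 5 leftward: 4 /d/ transparent; 3 /d/ transparent; 2 /d/ transparent; 1 /e/ → [+RTR]; word edge.
From /ḍ/ at 11 leftward: 10 /d/ transparent; 9 /i/ blocks.
Targets with no active source: positions 7 8 12 13 14 16 17 stay [-emphatic].

1 5 11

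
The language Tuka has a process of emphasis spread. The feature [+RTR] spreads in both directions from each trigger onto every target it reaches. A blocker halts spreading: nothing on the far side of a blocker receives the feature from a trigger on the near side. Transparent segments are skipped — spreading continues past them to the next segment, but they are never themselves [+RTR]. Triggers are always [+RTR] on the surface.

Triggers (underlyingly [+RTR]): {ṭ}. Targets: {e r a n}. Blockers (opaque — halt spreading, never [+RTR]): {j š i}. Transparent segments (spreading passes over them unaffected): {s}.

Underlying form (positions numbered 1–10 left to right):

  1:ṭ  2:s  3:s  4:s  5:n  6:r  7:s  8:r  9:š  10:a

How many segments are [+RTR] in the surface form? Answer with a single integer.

From /ṭ/ at 1 rightward: 2 /s/ transparent; 3 /s/ transparent; 4 /s/ transparent; 5 /n/ → [+RTR]; 6 /r/ → [+RTR]; 7 /s/ transparent; 8 /r/ → [+RTR]; 9 /š/ blocks.
From /ṭ/ at 1 leftward: word edge.
Target with no active source: position 10 stays [-emphatic].
[+RTR] positions on the surface: 1 5 6 8.

4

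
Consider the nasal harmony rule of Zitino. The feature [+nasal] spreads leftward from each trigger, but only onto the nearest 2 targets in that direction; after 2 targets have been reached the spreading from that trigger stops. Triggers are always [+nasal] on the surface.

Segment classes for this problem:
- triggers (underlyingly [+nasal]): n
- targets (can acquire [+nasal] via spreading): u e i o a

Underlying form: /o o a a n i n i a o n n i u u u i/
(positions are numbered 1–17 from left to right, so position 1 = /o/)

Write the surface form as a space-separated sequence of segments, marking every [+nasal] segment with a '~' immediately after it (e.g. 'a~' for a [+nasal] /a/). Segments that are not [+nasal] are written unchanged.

o o a~ a~ n~ i~ n~ i a~ o~ n~ n~ i u u u i

From /n/ at 5 leftward: 4 /a/ → [+nasal]; 3 /a/ → [+nasal]; bound reached.
From /n/ at 7 leftward: 6 /i/ → [+nasal]; 5 /n/ is itself a trigger — this domain ends here.
From /n/ at 11 leftward: 10 /o/ → [+nasal]; 9 /a/ → [+nasal]; bound reached.
From /n/ at 12 leftward: 11 /n/ is itself a trigger — this domain ends here.
Targets with no active source: positions 1 2 8 13 14 15 16 17 stay [-nasal].
[+nasal] positions on the surface: 3 4 5 6 7 9 10 11 12.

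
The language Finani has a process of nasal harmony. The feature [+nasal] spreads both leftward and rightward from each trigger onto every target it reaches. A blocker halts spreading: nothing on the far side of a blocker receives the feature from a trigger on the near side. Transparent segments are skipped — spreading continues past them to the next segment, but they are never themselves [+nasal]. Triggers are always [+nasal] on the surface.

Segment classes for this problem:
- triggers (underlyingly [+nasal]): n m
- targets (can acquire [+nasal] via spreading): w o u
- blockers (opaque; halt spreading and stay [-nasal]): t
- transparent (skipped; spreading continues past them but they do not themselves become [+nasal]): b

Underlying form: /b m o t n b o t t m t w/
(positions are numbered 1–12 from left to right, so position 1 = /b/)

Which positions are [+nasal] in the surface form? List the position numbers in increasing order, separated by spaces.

2 3 5 7 10

From /m/ at 2 rightward: 3 /o/ → [+nasal]; 4 /t/ blocks.
From /m/ at 2 leftward: 1 /b/ transparent; word edge.
From /n/ at 5 rightward: 6 /b/ transparent; 7 /o/ → [+nasal]; 8 /t/ blocks.
From /n/ at 5 leftward: 4 /t/ blocks.
From /m/ at 10 rightward: 11 /t/ blocks.
From /m/ at 10 leftward: 9 /t/ blocks.
Target with no active source: position 12 stays [-nasal].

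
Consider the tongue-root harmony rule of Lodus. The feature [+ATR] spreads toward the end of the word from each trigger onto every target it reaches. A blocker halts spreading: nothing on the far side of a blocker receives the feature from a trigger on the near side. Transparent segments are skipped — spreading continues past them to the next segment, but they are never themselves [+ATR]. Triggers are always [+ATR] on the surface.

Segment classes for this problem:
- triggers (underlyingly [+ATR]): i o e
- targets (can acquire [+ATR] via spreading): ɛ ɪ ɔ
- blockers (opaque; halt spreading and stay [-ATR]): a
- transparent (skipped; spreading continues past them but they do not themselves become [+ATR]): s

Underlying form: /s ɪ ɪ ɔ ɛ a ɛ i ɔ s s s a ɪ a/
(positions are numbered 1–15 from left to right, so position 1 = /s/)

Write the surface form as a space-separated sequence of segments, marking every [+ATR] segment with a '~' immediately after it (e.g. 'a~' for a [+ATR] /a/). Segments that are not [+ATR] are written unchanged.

From /i/ at 8 rightward: 9 /ɔ/ → [+ATR]; 10 /s/ transparent; 11 /s/ transparent; 12 /s/ transparent; 13 /a/ blocks.
Targets with no active source: positions 2 3 4 5 7 14 stay [-ATR].
[+ATR] positions on the surface: 8 9.

s ɪ ɪ ɔ ɛ a ɛ i~ ɔ~ s s s a ɪ a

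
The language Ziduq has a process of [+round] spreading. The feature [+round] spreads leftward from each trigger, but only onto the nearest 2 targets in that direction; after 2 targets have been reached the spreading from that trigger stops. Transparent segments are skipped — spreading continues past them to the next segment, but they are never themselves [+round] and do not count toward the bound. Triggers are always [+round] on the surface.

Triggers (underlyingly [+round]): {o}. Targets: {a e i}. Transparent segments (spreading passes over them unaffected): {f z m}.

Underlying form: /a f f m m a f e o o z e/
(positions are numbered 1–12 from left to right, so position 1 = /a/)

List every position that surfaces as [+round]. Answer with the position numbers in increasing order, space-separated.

From /o/ at 9 leftward: 8 /e/ → [+round]; 7 /f/ transparent; 6 /a/ → [+round]; bound reached.
From /o/ at 10 leftward: 9 /o/ is itself a trigger — this domain ends here.
Targets with no active source: positions 1 12 stay [-round].

6 8 9 10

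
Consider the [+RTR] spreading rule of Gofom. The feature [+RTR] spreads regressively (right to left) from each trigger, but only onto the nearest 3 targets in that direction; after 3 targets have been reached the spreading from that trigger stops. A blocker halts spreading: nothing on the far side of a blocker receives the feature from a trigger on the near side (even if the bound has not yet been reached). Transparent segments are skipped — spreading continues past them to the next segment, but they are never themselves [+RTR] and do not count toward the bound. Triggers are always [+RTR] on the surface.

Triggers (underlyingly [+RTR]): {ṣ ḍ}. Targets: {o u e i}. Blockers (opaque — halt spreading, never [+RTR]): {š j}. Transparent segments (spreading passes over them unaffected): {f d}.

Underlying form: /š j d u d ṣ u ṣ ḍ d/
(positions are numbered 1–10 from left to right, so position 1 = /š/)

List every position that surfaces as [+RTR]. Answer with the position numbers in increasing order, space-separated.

From /ṣ/ at 6 leftward: 5 /d/ transparent; 4 /u/ → [+RTR]; 3 /d/ transparent; 2 /j/ blocks.
From /ṣ/ at 8 leftward: 7 /u/ → [+RTR]; 6 /ṣ/ is itself a trigger — this domain ends here.
From /ḍ/ at 9 leftward: 8 /ṣ/ is itself a trigger — this domain ends here.

4 6 7 8 9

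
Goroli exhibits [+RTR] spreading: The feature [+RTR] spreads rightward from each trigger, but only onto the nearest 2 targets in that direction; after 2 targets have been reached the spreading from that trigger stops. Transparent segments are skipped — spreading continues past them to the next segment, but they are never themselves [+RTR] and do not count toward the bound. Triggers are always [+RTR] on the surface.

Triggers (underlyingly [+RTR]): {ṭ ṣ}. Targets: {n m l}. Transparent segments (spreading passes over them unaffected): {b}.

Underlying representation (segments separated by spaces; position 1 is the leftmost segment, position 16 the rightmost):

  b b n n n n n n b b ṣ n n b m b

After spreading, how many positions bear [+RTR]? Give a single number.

3

From /ṣ/ at 11 rightward: 12 /n/ → [+RTR]; 13 /n/ → [+RTR]; bound reached.
Targets with no active source: positions 3 4 5 6 7 8 15 stay [-emphatic].
[+RTR] positions on the surface: 11 12 13.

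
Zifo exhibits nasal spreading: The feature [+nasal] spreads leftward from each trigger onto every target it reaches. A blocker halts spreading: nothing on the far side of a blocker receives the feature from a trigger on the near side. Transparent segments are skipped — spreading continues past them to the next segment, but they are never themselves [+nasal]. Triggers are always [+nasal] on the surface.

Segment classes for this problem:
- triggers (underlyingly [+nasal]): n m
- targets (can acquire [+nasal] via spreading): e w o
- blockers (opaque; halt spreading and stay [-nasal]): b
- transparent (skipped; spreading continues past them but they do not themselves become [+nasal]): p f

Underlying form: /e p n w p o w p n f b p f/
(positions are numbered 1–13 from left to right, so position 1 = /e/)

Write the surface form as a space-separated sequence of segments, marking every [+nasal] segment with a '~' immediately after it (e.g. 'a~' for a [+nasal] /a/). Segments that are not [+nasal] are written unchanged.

From /n/ at 3 leftward: 2 /p/ transparent; 1 /e/ → [+nasal]; word edge.
From /n/ at 9 leftward: 8 /p/ transparent; 7 /w/ → [+nasal]; 6 /o/ → [+nasal]; 5 /p/ transparent; 4 /w/ → [+nasal]; 3 /n/ is itself a trigger — this domain ends here.
[+nasal] positions on the surface: 1 3 4 6 7 9.

e~ p n~ w~ p o~ w~ p n~ f b p f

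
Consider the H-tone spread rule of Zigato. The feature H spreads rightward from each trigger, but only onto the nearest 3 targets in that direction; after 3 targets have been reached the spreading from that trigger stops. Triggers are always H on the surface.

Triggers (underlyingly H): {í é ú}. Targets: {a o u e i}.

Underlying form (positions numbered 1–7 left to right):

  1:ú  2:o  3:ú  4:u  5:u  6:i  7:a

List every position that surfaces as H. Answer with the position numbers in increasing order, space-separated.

1 2 3 4 5 6

From /ú/ at 1 rightward: 2 /o/ → H; 3 /ú/ is itself a trigger — this domain ends here.
From /ú/ at 3 rightward: 4 /u/ → H; 5 /u/ → H; 6 /i/ → H; bound reached.
Target with no active source: position 7 stays [-high tone].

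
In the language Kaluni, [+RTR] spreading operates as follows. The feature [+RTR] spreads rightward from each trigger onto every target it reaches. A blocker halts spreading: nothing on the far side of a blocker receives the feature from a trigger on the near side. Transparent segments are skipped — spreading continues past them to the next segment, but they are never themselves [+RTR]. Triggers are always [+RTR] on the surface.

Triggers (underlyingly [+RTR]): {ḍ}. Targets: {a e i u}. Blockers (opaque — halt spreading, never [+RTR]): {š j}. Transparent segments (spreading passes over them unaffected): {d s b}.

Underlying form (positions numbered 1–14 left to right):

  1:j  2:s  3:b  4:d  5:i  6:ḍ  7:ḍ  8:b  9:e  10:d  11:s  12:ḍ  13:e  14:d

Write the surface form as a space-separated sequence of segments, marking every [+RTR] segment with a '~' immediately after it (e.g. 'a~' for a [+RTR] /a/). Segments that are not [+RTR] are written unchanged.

j s b d i ḍ~ ḍ~ b e~ d s ḍ~ e~ d

From /ḍ/ at 6 rightward: 7 /ḍ/ is itself a trigger — this domain ends here.
From /ḍ/ at 7 rightward: 8 /b/ transparent; 9 /e/ → [+RTR]; 10 /d/ transparent; 11 /s/ transparent; 12 /ḍ/ is itself a trigger — this domain ends here.
From /ḍ/ at 12 rightward: 13 /e/ → [+RTR]; 14 /d/ transparent; word edge.
Target with no active source: position 5 stays [-emphatic].
[+RTR] positions on the surface: 6 7 9 12 13.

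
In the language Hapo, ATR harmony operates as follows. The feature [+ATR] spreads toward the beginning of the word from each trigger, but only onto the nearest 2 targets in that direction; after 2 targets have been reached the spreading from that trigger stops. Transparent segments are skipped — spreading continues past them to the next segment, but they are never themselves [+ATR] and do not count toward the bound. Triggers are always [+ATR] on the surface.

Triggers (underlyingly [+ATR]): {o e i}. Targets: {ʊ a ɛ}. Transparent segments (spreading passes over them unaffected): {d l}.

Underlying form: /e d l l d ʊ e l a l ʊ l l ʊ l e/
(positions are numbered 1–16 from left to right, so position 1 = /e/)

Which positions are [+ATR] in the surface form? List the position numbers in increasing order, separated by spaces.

1 6 7 11 14 16

From /e/ at 1 leftward: word edge.
From /e/ at 7 leftward: 6 /ʊ/ → [+ATR]; 5 /d/ transparent; 4 /l/ transparent; 3 /l/ transparent; 2 /d/ transparent; 1 /e/ is itself a trigger — this domain ends here.
From /e/ at 16 leftward: 15 /l/ transparent; 14 /ʊ/ → [+ATR]; 13 /l/ transparent; 12 /l/ transparent; 11 /ʊ/ → [+ATR]; bound reached.
Target with no active source: position 9 stays [-ATR].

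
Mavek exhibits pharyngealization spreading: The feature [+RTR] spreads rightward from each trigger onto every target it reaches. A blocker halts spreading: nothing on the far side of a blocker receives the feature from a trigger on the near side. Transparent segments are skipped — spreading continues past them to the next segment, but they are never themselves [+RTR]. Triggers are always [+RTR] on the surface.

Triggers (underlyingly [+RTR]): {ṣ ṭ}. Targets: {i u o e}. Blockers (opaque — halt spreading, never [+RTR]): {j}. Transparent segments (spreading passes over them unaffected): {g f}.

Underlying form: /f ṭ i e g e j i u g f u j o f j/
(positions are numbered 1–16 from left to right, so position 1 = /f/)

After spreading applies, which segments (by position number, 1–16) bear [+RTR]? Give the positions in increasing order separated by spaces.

From /ṭ/ at 2 rightward: 3 /i/ → [+RTR]; 4 /e/ → [+RTR]; 5 /g/ transparent; 6 /e/ → [+RTR]; 7 /j/ blocks.
Targets with no active source: positions 8 9 12 14 stay [-emphatic].

2 3 4 6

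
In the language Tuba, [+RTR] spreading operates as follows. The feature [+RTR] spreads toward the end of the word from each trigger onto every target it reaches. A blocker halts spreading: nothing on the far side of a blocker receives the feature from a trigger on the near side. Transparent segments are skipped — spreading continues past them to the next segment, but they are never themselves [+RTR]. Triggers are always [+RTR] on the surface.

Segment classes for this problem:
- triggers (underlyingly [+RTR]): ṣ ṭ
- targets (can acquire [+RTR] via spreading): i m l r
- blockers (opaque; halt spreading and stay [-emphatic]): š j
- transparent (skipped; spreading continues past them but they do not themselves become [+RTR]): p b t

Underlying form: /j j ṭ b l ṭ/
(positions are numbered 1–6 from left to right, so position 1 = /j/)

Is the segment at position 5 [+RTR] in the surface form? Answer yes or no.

yes

From /ṭ/ at 3 rightward: 4 /b/ transparent; 5 /l/ → [+RTR]; 6 /ṭ/ is itself a trigger — this domain ends here.
From /ṭ/ at 6 rightward: word edge.
[+RTR] positions on the surface: 3 5 6.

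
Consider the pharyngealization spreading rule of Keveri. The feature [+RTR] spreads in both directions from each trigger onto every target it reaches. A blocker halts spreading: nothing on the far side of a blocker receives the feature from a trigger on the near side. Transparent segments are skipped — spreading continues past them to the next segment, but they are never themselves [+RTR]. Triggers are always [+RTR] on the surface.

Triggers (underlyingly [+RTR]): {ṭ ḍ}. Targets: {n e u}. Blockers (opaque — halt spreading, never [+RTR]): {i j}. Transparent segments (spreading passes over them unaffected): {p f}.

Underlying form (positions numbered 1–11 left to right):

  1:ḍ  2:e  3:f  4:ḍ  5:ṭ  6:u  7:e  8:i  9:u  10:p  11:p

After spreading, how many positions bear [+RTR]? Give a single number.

6

From /ḍ/ at 1 rightward: 2 /e/ → [+RTR]; 3 /f/ transparent; 4 /ḍ/ is itself a trigger — this domain ends here.
From /ḍ/ at 1 leftward: word edge.
From /ḍ/ at 4 rightward: 5 /ṭ/ is itself a trigger — this domain ends here.
From /ḍ/ at 4 leftward: 3 /f/ transparent; 2 /e/ → [+RTR]; 1 /ḍ/ is itself a trigger — this domain ends here.
From /ṭ/ at 5 rightward: 6 /u/ → [+RTR]; 7 /e/ → [+RTR]; 8 /i/ blocks.
From /ṭ/ at 5 leftward: 4 /ḍ/ is itself a trigger — this domain ends here.
Target with no active source: position 9 stays [-emphatic].
[+RTR] positions on the surface: 1 2 4 5 6 7.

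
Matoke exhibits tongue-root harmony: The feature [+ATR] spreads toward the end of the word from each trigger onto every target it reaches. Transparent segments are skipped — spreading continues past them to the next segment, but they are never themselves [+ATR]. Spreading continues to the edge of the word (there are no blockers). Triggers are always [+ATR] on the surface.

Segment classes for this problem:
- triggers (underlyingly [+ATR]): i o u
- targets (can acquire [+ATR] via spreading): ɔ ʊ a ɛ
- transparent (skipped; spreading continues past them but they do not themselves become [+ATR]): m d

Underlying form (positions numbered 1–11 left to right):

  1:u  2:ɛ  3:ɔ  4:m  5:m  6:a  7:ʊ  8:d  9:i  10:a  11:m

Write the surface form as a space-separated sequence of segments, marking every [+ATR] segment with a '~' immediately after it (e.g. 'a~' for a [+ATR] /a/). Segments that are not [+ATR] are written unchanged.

u~ ɛ~ ɔ~ m m a~ ʊ~ d i~ a~ m

From /u/ at 1 rightward: 2 /ɛ/ → [+ATR]; 3 /ɔ/ → [+ATR]; 4 /m/ transparent; 5 /m/ transparent; 6 /a/ → [+ATR]; 7 /ʊ/ → [+ATR]; 8 /d/ transparent; 9 /i/ is itself a trigger — this domain ends here.
From /i/ at 9 rightward: 10 /a/ → [+ATR]; 11 /m/ transparent; word edge.
[+ATR] positions on the surface: 1 2 3 6 7 9 10.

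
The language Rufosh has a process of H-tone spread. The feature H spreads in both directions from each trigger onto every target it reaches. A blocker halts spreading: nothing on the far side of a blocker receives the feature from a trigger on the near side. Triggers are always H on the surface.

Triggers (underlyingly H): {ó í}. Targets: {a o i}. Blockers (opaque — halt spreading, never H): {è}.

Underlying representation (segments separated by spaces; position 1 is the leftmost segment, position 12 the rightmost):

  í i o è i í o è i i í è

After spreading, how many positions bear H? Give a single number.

9

From /í/ at 1 rightward: 2 /i/ → H; 3 /o/ → H; 4 /è/ blocks.
From /í/ at 1 leftward: word edge.
From /í/ at 6 rightward: 7 /o/ → H; 8 /è/ blocks.
From /í/ at 6 leftward: 5 /i/ → H; 4 /è/ blocks.
From /í/ at 11 rightward: 12 /è/ blocks.
From /í/ at 11 leftward: 10 /i/ → H; 9 /i/ → H; 8 /è/ blocks.
H positions on the surface: 1 2 3 5 6 7 9 10 11.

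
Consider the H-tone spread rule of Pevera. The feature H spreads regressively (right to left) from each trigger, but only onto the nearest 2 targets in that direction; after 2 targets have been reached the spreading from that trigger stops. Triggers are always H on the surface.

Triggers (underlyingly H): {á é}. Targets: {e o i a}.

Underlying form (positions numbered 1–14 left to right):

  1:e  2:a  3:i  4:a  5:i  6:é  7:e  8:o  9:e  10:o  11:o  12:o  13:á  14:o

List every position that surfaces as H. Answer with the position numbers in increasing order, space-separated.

4 5 6 11 12 13

From /é/ at 6 leftward: 5 /i/ → H; 4 /a/ → H; bound reached.
From /á/ at 13 leftward: 12 /o/ → H; 11 /o/ → H; bound reached.
Targets with no active source: positions 1 2 3 7 8 9 10 14 stay [-high tone].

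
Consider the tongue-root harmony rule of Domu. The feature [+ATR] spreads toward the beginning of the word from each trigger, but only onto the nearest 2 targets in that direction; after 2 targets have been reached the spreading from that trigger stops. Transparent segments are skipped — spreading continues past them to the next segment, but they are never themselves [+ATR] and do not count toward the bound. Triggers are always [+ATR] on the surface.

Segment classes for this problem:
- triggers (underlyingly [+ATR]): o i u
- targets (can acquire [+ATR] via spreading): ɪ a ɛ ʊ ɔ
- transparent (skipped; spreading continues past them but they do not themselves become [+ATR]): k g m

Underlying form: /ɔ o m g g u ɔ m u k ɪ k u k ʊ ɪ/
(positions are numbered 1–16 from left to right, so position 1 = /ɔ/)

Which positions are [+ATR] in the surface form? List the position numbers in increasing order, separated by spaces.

From /o/ at 2 leftward: 1 /ɔ/ → [+ATR]; word edge.
From /u/ at 6 leftward: 5 /g/ transparent; 4 /g/ transparent; 3 /m/ transparent; 2 /o/ is itself a trigger — this domain ends here.
From /u/ at 9 leftward: 8 /m/ transparent; 7 /ɔ/ → [+ATR]; 6 /u/ is itself a trigger — this domain ends here.
From /u/ at 13 leftward: 12 /k/ transparent; 11 /ɪ/ → [+ATR]; 10 /k/ transparent; 9 /u/ is itself a trigger — this domain ends here.
Targets with no active source: positions 15 16 stay [-ATR].

1 2 6 7 9 11 13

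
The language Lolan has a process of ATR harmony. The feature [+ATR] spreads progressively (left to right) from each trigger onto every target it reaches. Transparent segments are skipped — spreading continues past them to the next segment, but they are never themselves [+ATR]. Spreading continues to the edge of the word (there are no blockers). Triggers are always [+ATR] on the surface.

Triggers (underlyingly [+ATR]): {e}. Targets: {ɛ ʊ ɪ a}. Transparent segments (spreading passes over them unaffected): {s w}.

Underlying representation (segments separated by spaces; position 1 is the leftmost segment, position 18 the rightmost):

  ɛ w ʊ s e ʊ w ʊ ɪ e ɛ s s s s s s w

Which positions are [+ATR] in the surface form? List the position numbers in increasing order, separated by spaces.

5 6 8 9 10 11

From /e/ at 5 rightward: 6 /ʊ/ → [+ATR]; 7 /w/ transparent; 8 /ʊ/ → [+ATR]; 9 /ɪ/ → [+ATR]; 10 /e/ is itself a trigger — this domain ends here.
From /e/ at 10 rightward: 11 /ɛ/ → [+ATR]; 12 /s/ transparent; 13 /s/ transparent; 14 /s/ transparent; 15 /s/ transparent; 16 /s/ transparent; 17 /s/ transparent; 18 /w/ transparent; word edge.
Targets with no active source: positions 1 3 stay [-ATR].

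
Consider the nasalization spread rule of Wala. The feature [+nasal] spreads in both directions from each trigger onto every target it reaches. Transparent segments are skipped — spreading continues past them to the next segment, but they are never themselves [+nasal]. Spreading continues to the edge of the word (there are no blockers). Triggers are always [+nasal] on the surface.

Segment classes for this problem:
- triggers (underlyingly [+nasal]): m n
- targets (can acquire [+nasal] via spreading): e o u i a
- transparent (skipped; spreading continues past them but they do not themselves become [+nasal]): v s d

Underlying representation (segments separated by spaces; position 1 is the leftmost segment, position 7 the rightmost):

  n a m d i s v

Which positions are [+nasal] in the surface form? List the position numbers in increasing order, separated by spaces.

1 2 3 5

From /n/ at 1 rightward: 2 /a/ → [+nasal]; 3 /m/ is itself a trigger — this domain ends here.
From /n/ at 1 leftward: word edge.
From /m/ at 3 rightward: 4 /d/ transparent; 5 /i/ → [+nasal]; 6 /s/ transparent; 7 /v/ transparent; word edge.
From /m/ at 3 leftward: 2 /a/ → [+nasal]; 1 /n/ is itself a trigger — this domain ends here.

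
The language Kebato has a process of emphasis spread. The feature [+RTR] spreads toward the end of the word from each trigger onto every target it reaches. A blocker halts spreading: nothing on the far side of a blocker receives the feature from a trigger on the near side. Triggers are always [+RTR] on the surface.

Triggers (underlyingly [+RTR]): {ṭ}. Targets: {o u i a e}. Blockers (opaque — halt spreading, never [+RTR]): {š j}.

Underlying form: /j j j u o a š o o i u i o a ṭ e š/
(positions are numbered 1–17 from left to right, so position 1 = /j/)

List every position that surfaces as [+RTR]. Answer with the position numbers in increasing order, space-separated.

From /ṭ/ at 15 rightward: 16 /e/ → [+RTR]; 17 /š/ blocks.
Targets with no active source: positions 4 5 6 8 9 10 11 12 13 14 stay [-emphatic].

15 16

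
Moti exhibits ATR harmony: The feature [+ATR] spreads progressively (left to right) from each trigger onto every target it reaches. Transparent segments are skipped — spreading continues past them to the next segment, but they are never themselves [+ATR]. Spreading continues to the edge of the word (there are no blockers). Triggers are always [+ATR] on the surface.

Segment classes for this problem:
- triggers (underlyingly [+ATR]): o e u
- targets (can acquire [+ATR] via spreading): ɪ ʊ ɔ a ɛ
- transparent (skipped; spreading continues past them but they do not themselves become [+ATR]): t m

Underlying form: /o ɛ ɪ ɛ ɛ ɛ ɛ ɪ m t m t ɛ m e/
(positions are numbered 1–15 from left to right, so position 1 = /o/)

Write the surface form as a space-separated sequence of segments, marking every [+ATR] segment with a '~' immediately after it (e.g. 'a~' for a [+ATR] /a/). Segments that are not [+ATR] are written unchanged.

From /o/ at 1 rightward: 2 /ɛ/ → [+ATR]; 3 /ɪ/ → [+ATR]; 4 /ɛ/ → [+ATR]; 5 /ɛ/ → [+ATR]; 6 /ɛ/ → [+ATR]; 7 /ɛ/ → [+ATR]; 8 /ɪ/ → [+ATR]; 9 /m/ transparent; 10 /t/ transparent; 11 /m/ transparent; 12 /t/ transparent; 13 /ɛ/ → [+ATR]; 14 /m/ transparent; 15 /e/ is itself a trigger — this domain ends here.
From /e/ at 15 rightward: word edge.
[+ATR] positions on the surface: 1 2 3 4 5 6 7 8 13 15.

o~ ɛ~ ɪ~ ɛ~ ɛ~ ɛ~ ɛ~ ɪ~ m t m t ɛ~ m e~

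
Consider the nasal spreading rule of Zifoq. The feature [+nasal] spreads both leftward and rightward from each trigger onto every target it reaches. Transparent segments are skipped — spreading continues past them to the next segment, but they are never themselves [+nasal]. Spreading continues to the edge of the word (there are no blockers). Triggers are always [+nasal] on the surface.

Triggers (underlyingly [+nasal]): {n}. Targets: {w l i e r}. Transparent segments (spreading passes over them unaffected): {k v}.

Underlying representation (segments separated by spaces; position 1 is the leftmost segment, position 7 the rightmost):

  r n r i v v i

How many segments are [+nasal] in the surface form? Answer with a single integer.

From /n/ at 2 rightward: 3 /r/ → [+nasal]; 4 /i/ → [+nasal]; 5 /v/ transparent; 6 /v/ transparent; 7 /i/ → [+nasal]; word edge.
From /n/ at 2 leftward: 1 /r/ → [+nasal]; word edge.
[+nasal] positions on the surface: 1 2 3 4 7.

5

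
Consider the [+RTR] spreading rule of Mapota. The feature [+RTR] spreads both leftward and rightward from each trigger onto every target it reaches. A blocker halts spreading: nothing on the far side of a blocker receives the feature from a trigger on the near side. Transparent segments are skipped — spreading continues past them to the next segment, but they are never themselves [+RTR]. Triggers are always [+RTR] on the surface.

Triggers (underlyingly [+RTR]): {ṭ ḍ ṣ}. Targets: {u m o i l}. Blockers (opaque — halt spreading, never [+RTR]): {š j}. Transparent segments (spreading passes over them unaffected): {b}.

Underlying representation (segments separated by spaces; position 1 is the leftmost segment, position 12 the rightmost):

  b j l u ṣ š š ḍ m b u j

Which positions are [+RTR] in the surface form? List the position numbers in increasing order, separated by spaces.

From /ṣ/ at 5 rightward: 6 /š/ blocks.
From /ṣ/ at 5 leftward: 4 /u/ → [+RTR]; 3 /l/ → [+RTR]; 2 /j/ blocks.
From /ḍ/ at 8 rightward: 9 /m/ → [+RTR]; 10 /b/ transparent; 11 /u/ → [+RTR]; 12 /j/ blocks.
From /ḍ/ at 8 leftward: 7 /š/ blocks.

3 4 5 8 9 11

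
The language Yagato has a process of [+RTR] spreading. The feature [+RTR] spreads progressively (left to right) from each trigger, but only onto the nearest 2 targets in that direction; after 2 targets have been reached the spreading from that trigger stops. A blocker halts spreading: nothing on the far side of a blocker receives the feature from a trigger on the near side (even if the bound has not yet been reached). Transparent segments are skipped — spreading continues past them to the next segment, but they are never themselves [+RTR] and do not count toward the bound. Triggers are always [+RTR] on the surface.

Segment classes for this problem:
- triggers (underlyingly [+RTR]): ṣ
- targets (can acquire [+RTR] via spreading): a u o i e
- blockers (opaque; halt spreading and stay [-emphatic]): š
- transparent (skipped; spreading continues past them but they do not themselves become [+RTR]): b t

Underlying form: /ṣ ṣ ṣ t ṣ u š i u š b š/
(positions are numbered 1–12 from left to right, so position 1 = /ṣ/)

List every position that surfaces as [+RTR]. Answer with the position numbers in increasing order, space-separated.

1 2 3 5 6

From /ṣ/ at 1 rightward: 2 /ṣ/ is itself a trigger — this domain ends here.
From /ṣ/ at 2 rightward: 3 /ṣ/ is itself a trigger — this domain ends here.
From /ṣ/ at 3 rightward: 4 /t/ transparent; 5 /ṣ/ is itself a trigger — this domain ends here.
From /ṣ/ at 5 rightward: 6 /u/ → [+RTR]; 7 /š/ blocks.
Targets with no active source: positions 8 9 stay [-emphatic].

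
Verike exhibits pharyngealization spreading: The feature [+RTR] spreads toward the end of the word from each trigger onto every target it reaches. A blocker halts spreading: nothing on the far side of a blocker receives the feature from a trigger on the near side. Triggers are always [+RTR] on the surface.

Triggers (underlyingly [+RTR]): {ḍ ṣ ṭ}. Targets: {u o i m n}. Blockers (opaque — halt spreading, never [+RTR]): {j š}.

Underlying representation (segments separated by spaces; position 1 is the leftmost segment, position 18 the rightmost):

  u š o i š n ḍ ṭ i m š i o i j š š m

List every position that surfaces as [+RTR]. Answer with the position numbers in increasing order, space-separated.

From /ḍ/ at 7 rightward: 8 /ṭ/ is itself a trigger — this domain ends here.
From /ṭ/ at 8 rightward: 9 /i/ → [+RTR]; 10 /m/ → [+RTR]; 11 /š/ blocks.
Targets with no active source: positions 1 3 4 6 12 13 14 18 stay [-emphatic].

7 8 9 10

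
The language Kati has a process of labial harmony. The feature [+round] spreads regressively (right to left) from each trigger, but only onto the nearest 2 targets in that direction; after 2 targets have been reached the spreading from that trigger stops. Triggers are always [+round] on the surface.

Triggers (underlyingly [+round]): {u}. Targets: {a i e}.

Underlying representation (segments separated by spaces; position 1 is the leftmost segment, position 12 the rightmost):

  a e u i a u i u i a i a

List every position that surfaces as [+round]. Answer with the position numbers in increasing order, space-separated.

1 2 3 4 5 6 7 8

From /u/ at 3 leftward: 2 /e/ → [+round]; 1 /a/ → [+round]; bound reached.
From /u/ at 6 leftward: 5 /a/ → [+round]; 4 /i/ → [+round]; bound reached.
From /u/ at 8 leftward: 7 /i/ → [+round]; 6 /u/ is itself a trigger — this domain ends here.
Targets with no active source: positions 9 10 11 12 stay [-round].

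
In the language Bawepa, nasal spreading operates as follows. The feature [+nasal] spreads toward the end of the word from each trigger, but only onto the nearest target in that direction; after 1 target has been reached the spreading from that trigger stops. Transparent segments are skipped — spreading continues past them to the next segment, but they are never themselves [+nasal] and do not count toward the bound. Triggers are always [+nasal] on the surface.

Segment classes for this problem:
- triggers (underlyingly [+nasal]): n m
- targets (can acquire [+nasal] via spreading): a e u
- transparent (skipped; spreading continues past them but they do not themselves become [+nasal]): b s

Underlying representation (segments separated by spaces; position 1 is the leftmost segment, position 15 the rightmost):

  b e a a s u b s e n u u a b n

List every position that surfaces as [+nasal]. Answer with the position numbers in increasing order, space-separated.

From /n/ at 10 rightward: 11 /u/ → [+nasal]; bound reached.
From /n/ at 15 rightward: word edge.
Targets with no active source: positions 2 3 4 6 9 12 13 stay [-nasal].

10 11 15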